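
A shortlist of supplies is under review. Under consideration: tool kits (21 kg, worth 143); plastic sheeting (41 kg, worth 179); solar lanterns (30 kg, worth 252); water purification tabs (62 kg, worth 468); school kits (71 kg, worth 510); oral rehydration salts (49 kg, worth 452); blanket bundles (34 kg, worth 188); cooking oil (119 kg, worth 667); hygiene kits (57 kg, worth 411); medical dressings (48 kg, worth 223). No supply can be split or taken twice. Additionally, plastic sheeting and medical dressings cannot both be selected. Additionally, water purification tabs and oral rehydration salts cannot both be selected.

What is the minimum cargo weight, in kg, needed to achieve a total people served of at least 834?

100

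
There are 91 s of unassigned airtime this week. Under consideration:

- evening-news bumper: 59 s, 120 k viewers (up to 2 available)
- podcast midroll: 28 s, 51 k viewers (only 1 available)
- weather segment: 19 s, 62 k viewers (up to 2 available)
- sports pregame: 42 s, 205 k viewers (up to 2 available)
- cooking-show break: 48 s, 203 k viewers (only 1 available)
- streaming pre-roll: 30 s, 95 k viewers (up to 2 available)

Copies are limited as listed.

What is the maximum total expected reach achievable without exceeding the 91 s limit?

410

Taking 2×sports pregame: 84 s used, 410 in expected reach.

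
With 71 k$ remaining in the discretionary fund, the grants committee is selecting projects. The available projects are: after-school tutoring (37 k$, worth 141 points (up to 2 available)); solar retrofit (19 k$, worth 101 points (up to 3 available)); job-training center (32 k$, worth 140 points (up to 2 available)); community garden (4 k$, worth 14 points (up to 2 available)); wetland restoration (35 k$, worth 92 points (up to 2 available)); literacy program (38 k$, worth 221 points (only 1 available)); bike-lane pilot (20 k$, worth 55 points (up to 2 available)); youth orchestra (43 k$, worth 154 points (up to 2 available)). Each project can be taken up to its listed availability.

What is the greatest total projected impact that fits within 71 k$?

361

The ratio heuristic lands on solar retrofit + 2×community garden + literacy program (350) but leaves 6 k$ idle.
The 27 k$ tied up in solar retrofit and 2×community garden is better spent on job-training center — total rises to 361 (70 k$).
Every other selection either busts 71 k$ or exceeds an availability limit or fails to beat 361.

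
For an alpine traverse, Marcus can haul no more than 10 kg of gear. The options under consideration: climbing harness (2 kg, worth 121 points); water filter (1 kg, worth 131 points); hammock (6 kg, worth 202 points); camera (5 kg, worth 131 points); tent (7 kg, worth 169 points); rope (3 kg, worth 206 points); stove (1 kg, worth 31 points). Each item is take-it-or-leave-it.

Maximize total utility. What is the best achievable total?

539

A density-first pass picks climbing harness + water filter + rope + stove — 489 at 7 kg.
The 3 kg tied up in climbing harness and stove is better spent on hammock — total rises to 539 (10 kg).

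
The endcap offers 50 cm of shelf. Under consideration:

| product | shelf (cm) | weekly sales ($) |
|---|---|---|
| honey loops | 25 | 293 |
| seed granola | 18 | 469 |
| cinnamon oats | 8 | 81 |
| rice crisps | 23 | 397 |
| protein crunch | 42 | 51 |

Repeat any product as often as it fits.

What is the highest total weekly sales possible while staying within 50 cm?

The ratio ordering already packs tightly: 2×seed granola + cinnamon oats, 44 cm, 1019.
No other feasible combination exceeds 1019.

1019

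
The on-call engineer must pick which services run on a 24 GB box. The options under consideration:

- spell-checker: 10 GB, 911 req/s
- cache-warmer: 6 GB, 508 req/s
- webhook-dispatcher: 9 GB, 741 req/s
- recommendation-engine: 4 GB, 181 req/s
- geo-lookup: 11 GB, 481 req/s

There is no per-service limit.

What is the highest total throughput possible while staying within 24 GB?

2032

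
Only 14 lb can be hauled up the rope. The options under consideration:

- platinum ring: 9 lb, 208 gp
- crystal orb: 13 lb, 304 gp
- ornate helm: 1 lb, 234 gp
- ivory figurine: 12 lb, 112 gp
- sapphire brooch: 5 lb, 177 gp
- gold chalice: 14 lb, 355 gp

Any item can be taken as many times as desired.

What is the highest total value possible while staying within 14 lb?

The ratio ordering already packs tightly: 14×ornate helm, 14 lb, 3276.
Every other selection either busts 14 lb or fails to beat 3276.

3276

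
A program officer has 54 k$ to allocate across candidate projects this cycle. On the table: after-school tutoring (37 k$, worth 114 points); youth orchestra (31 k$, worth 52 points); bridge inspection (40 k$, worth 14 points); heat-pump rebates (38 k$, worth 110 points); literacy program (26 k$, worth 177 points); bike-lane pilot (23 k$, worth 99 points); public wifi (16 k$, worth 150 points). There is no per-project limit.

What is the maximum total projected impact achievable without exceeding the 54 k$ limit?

450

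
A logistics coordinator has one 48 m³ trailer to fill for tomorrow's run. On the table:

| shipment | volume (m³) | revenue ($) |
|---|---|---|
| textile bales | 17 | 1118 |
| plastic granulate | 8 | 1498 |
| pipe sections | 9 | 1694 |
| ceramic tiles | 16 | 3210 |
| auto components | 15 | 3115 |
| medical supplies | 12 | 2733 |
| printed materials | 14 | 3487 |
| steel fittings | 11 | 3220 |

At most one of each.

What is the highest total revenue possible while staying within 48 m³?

11320

By revenue per m³: steel fittings 292.73, printed materials 249.07, medical supplies 227.75, auto components 207.67 lead.
A density-first pass picks pipe sections + medical supplies + printed materials + steel fittings — 11134 at 46 m³.
Replace pipe sections and medical supplies with plastic granulate + auto components: the trade gains 186 net, giving 11320 at 48 m³.
That's the maximum — no swap from here does better than 11320.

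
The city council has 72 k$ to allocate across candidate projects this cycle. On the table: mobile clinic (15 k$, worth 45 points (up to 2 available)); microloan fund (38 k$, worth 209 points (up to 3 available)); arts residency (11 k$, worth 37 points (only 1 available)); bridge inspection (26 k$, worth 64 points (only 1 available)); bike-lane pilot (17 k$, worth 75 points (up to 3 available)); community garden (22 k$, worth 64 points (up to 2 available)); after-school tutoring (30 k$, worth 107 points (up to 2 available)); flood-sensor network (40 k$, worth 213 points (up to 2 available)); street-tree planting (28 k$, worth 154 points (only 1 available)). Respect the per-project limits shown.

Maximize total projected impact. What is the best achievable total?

Density check — microloan fund 5.50, street-tree planting 5.50, flood-sensor network 5.33 are the best per k$.
Filling by ratio: microloan fund + street-tree planting for 363, with 6 k$ left unused.
The 38 k$ tied up in microloan fund is better spent on flood-sensor network — total rises to 367 (68 k$).
Nothing else within 72 k$ beats 367.

367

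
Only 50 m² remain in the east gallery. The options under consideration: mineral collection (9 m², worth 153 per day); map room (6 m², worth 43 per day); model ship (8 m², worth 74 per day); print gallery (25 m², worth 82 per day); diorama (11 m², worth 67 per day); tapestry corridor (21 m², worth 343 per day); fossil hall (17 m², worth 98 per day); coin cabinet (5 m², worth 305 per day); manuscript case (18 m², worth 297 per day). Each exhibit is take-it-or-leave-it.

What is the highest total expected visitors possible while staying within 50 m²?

988

The ratio heuristic lands on mineral collection + map room + model ship + coin cabinet + manuscript case (872) but leaves 4 m² idle.
Replace mineral collection and model ship with tapestry corridor: the trade gains 116 net, giving 988 at 50 m².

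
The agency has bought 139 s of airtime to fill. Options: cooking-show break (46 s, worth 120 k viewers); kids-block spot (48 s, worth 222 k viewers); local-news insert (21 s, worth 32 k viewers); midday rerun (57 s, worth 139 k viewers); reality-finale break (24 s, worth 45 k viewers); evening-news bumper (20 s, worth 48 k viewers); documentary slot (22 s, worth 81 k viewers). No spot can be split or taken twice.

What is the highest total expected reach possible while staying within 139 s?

The ratio ordering already packs tightly: cooking-show break + kids-block spot + evening-news bumper + documentary slot, 136 s, 471.

471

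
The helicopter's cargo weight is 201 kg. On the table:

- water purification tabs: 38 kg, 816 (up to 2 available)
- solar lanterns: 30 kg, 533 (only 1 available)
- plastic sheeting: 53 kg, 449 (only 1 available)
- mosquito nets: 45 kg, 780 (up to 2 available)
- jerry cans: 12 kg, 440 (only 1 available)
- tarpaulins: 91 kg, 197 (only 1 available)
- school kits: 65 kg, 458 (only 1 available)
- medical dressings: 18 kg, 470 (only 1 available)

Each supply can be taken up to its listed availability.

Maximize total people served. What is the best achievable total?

4102

The ratio heuristic lands on 2×water purification tabs + solar lanterns + mosquito nets + jerry cans + medical dressings (3855) but leaves 20 kg idle.
The 30 kg tied up in solar lanterns is better spent on mosquito nets — total rises to 4102 (196 kg).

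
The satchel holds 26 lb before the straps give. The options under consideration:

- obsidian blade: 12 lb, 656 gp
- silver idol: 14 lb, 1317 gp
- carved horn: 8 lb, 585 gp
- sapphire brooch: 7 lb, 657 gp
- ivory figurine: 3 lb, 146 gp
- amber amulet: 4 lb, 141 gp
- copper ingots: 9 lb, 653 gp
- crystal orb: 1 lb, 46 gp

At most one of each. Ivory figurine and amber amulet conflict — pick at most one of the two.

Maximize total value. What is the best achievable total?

2166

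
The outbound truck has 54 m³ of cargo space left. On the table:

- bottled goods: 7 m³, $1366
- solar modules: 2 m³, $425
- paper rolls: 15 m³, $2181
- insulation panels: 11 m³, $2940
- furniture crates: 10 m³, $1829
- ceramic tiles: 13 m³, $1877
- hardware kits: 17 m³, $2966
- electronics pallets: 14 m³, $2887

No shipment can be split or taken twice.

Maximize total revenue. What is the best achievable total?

11047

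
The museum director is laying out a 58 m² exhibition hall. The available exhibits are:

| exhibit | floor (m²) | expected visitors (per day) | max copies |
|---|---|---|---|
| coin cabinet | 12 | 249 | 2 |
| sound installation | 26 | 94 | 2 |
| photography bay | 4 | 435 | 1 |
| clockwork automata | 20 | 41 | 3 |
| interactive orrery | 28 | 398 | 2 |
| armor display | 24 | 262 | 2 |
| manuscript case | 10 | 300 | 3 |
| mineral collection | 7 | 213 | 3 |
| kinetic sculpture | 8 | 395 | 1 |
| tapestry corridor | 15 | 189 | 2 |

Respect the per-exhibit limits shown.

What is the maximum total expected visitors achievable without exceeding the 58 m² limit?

2156

Filling by ratio: photography bay + 2×manuscript case + 3×mineral collection + kinetic sculpture for 2069, with 5 m² left unused.
Replace mineral collection with manuscript case: the trade gains 87 net, giving 2156 at 56 m².
Every other selection either busts 58 m² or exceeds an availability limit or fails to beat 2156.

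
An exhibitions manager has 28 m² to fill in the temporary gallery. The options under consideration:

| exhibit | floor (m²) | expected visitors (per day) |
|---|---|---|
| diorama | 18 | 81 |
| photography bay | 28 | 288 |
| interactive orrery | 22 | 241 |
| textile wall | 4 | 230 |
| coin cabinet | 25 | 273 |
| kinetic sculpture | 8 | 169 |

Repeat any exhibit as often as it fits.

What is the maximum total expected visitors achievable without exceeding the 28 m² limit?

Taking 7×textile wall: 28 m² used, 1610 in expected visitors.
That's the maximum — no swap from here does better than 1610.

1610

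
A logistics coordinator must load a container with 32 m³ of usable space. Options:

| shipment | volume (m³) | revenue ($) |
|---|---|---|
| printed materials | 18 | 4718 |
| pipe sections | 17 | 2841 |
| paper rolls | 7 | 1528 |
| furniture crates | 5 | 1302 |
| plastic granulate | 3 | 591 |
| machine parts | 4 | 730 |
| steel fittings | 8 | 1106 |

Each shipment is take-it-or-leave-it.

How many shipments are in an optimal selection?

4

Optimal total is 7567.
For example printed materials + paper rolls + plastic granulate + machine parts achieves it, using 32 m³.
Any selection reaching 7567 contains exactly 4 shipments.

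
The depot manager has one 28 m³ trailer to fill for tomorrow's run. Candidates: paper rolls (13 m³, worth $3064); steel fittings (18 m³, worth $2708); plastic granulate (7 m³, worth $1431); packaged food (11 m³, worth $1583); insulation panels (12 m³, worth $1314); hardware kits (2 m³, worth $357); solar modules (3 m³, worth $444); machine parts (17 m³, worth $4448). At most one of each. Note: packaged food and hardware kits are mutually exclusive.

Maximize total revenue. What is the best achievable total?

6323

Taking the top-ratio shipments first gives plastic granulate + hardware kits + machine parts for 6236 (26 m³).
Replace hardware kits with solar modules: the trade gains 87 net, giving 6323 at 27 m³.
Runner-up plastic granulate + hardware kits + machine parts tops out at 6236.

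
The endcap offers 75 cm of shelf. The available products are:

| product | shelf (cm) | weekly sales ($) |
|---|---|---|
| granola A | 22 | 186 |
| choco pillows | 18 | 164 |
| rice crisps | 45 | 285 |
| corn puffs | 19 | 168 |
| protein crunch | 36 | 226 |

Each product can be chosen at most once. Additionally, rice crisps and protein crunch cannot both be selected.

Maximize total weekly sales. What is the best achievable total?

By weekly sales per cm: choco pillows 9.11, corn puffs 8.84, granola A 8.45 lead.
The ratio heuristic lands on granola A + choco pillows + corn puffs (518) but leaves 16 cm idle.
The 22 cm tied up in granola A is better spent on protein crunch — total rises to 558 (73 cm).
Every other selection either busts 75 cm or breaks a pairing rule or fails to beat 558.

558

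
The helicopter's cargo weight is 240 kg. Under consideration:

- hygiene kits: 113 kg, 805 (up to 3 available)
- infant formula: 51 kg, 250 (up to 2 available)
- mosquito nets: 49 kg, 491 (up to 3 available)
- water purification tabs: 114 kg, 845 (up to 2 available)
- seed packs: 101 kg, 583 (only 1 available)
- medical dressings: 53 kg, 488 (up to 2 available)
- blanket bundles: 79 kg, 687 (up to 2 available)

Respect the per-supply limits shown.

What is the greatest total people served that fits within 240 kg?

2160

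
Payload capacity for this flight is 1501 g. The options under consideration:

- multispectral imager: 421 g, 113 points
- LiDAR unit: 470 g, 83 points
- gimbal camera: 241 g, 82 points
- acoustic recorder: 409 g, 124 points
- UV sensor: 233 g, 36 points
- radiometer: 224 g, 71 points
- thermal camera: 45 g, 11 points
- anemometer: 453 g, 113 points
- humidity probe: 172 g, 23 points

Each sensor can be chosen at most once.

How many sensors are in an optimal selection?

Optimal total is 413.
One optimal bundle: multispectral imager + gimbal camera + acoustic recorder + radiometer + humidity probe (1467 g).
All optima have 5 sensors.

5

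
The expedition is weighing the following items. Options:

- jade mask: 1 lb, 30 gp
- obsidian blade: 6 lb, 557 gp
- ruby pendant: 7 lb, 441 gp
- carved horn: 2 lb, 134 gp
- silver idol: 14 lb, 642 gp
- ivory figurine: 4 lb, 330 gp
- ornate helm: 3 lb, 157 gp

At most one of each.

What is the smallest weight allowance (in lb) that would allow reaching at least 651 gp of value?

8

Minimise lb subject to total value ≥ 651.
obsidian blade + carved horn: 691 value at 8 lb.
No combination under 8 lb hits 651.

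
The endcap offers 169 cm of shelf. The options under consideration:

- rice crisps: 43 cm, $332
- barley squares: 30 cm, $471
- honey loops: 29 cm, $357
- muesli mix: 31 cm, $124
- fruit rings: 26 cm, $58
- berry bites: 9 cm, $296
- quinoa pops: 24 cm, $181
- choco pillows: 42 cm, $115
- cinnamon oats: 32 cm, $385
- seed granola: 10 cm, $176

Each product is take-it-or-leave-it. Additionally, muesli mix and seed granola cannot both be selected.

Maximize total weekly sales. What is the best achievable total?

Density check — berry bites 32.89, seed granola 17.60, barley squares 15.70, honey loops 12.31 are the best per cm.
The ratio heuristic lands on rice crisps + barley squares + honey loops + berry bites + cinnamon oats + seed granola (2017) but leaves 16 cm idle.
Dropping seed granola frees 10 cm; slotting in quinoa pops (24 cm) lifts the total to 2022 at 167 cm.

2022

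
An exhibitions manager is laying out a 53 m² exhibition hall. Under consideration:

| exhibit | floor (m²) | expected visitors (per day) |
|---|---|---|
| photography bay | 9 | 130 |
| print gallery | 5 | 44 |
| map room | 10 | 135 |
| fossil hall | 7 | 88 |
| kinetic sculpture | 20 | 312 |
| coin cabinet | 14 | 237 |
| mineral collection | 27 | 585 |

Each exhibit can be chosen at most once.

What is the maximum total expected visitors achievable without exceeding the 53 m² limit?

Ranking by ratio (expected visitors/m²): mineral collection 21.67, coin cabinet 16.93, kinetic sculpture 15.60, photography bay 14.44.
A density-first pass picks photography bay + coin cabinet + mineral collection — 952 at 50 m².
The 9 m² tied up in photography bay is better spent on map room — total rises to 957 (51 m²).
Runner-up print gallery + fossil hall + coin cabinet + mineral collection tops out at 954.

957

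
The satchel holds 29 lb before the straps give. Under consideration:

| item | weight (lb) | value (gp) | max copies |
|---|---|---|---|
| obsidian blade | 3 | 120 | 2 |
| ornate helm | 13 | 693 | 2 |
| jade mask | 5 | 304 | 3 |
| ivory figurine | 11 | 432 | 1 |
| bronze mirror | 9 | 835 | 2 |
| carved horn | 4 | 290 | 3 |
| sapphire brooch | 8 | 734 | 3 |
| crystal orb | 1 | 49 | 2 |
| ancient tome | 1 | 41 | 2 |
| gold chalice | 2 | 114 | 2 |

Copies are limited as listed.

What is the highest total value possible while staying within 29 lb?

2593

Taking the top-ratio items first gives 2×bronze mirror + sapphire brooch + crystal orb + gold chalice for 2567 (29 lb).
But bronze mirror + carved horn + 2×sapphire brooch fits in 29 lb and reaches 2593.
Every other selection either busts 29 lb or exceeds an availability limit or fails to beat 2593.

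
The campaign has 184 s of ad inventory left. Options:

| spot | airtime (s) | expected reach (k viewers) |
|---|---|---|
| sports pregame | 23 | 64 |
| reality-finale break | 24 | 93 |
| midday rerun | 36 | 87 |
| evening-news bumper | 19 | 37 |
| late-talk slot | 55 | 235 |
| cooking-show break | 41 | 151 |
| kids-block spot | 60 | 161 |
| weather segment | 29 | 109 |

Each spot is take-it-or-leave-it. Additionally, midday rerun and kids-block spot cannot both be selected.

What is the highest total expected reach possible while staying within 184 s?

652

The ratio ordering already packs tightly: sports pregame + reality-finale break + late-talk slot + cooking-show break + weather segment, 172 s, 652.
No other feasible combination exceeds 652.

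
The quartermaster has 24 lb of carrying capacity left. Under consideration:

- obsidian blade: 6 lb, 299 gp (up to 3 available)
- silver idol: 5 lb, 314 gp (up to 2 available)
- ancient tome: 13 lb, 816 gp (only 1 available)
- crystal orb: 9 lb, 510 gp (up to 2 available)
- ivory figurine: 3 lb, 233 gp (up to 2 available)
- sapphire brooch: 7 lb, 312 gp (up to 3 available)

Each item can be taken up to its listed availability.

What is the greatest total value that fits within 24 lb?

Ranking by ratio (value/lb): ivory figurine 77.67, silver idol 62.80, ancient tome 62.77.
Filling by ratio: obsidian blade + 2×silver idol + 2×ivory figurine for 1393, with 2 lb left unused.
Dropping obsidian blade and silver idol frees 11 lb; slotting in ancient tome (13 lb) lifts the total to 1596 at 24 lb.
Every other selection either busts 24 lb or exceeds an availability limit or fails to beat 1596.

1596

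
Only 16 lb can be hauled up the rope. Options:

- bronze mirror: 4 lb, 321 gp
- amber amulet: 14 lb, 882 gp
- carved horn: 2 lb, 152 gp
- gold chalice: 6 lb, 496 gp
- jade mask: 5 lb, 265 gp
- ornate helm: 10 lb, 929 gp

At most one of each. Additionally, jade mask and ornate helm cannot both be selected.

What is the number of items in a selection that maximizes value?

Best achievable value is 1425.
gold chalice + ornate helm hits 1425 at 16 lb.
All optima have 2 items.

2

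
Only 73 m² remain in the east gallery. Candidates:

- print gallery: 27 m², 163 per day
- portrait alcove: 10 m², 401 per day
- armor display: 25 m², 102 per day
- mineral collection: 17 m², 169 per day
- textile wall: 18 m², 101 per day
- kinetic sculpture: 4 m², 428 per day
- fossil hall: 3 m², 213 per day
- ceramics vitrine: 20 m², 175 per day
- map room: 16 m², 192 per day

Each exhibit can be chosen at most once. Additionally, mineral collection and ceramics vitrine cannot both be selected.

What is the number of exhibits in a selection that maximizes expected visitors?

6

Optimal total is 1510.
portrait alcove + textile wall + kinetic sculpture + fossil hall + ceramics vitrine + map room hits 1510 at 71 m².
Any selection reaching 1510 contains exactly 6 exhibits.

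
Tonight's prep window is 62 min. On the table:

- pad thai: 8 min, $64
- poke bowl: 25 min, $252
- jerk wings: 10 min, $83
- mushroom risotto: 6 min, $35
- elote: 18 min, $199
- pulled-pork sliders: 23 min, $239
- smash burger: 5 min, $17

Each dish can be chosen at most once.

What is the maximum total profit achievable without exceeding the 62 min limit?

Density check — elote 11.06, pulled-pork sliders 10.39, poke bowl 10.08, jerk wings 8.30 are the best per min.
Filling by ratio: pad thai + jerk wings + elote + pulled-pork sliders for 585, with 3 min left unused.
The 23 min tied up in pulled-pork sliders is better spent on poke bowl — total rises to 598 (61 min).
Runner-up pad thai + poke bowl + mushroom risotto + pulled-pork sliders tops out at 590.

598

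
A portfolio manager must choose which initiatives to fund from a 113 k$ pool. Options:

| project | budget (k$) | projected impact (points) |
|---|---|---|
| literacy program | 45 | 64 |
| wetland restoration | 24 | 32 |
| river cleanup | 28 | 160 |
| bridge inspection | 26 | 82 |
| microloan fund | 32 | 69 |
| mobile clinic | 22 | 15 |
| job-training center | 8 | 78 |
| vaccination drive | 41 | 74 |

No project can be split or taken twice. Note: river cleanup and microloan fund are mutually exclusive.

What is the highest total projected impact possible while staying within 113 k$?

Best packing: river cleanup + bridge inspection + job-training center + vaccination drive — 103 k$, 394 total.
The closest alternative, literacy program + river cleanup + bridge inspection + job-training center, reaches only 384.

394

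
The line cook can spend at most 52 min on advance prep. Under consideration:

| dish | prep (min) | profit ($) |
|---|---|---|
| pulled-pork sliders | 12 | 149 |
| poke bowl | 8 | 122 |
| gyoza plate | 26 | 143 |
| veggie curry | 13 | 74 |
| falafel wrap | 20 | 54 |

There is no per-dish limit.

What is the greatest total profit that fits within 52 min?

759

Density check — poke bowl 15.25, pulled-pork sliders 12.42, veggie curry 5.69 are the best per min.
Taking the top-ratio dishes first gives 6×poke bowl for 732 (48 min).
Dropping poke bowl frees 8 min; slotting in pulled-pork sliders (12 min) lifts the total to 759 at 52 min.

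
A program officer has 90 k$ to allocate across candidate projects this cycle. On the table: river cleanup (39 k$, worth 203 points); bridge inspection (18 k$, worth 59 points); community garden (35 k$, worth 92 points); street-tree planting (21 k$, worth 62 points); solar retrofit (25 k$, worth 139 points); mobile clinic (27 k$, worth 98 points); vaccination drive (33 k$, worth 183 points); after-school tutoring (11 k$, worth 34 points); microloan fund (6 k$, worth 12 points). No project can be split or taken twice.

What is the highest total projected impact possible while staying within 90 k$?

445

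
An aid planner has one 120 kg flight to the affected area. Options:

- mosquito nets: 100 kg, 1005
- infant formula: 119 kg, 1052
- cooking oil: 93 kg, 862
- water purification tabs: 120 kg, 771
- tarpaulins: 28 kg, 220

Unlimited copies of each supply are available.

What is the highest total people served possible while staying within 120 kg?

1052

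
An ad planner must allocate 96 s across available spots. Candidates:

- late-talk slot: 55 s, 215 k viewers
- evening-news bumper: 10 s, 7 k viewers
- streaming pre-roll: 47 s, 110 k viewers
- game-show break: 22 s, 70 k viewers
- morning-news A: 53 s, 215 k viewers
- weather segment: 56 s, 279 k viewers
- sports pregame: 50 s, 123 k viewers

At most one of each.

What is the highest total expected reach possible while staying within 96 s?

356

The ratio ordering already packs tightly: evening-news bumper + game-show break + weather segment, 88 s, 356.
Runner-up game-show break + weather segment tops out at 349.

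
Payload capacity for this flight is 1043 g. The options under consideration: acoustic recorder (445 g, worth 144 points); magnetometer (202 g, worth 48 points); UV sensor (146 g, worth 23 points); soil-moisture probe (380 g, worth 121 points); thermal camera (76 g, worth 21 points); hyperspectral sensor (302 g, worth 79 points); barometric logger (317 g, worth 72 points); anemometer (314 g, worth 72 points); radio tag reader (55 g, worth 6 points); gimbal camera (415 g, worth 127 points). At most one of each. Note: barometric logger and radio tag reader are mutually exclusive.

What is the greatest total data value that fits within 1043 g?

313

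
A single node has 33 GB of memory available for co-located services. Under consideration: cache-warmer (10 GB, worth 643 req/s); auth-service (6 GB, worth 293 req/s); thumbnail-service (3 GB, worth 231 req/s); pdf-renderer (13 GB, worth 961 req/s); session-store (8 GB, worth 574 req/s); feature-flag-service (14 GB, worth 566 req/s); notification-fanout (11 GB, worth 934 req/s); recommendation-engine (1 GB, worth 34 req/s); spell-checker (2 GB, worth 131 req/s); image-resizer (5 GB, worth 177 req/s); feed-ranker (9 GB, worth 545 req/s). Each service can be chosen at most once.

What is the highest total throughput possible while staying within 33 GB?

Density check — notification-fanout 84.91, thumbnail-service 77.00, pdf-renderer 73.92, session-store 71.75 are the best per GB.
Taking the top-ratio services first gives thumbnail-service + pdf-renderer + notification-fanout + recommendation-engine + spell-checker for 2291 (30 GB).
Replace thumbnail-service and spell-checker with session-store: the trade gains 212 net, giving 2503 at 33 GB.
The closest alternative, pdf-renderer + session-store + notification-fanout, reaches only 2469.

2503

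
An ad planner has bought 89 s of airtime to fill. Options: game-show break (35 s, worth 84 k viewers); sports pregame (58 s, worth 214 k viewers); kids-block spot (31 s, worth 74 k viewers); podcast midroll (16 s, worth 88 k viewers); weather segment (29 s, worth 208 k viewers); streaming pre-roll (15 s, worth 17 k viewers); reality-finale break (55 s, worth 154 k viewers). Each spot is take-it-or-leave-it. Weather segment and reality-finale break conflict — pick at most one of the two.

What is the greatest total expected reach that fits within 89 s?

Ranking by ratio (expected reach/s): weather segment 7.17, podcast midroll 5.50, sports pregame 3.69, reality-finale break 2.80.
Taking the top-ratio spots first gives game-show break + podcast midroll + weather segment for 380 (80 s).
Replace game-show break and podcast midroll with sports pregame: the trade gains 42 net, giving 422 at 87 s.

422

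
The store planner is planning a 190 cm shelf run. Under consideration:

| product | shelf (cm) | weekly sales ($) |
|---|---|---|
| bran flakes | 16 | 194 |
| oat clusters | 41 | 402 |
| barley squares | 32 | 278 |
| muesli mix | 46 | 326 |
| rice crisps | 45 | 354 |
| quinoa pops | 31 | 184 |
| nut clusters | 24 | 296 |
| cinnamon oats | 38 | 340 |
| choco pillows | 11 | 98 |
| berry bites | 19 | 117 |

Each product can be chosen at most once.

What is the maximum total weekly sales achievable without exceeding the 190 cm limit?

Greedy by ratio would take bran flakes + oat clusters + barley squares + nut clusters + cinnamon oats + choco pillows + berry bites: 181 cm used, total 1725.
Dropping cinnamon oats frees 38 cm; slotting in rice crisps (45 cm) lifts the total to 1739 at 188 cm.
Next best is bran flakes + oat clusters + barley squares + nut clusters + cinnamon oats + choco pillows + berry bites at 1725 (181 cm) — short by 14.

1739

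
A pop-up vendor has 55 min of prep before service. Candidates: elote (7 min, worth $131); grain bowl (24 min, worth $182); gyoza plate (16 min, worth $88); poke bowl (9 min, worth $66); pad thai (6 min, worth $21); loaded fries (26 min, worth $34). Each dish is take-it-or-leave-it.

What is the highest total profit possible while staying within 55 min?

422

The ratio heuristic lands on elote + grain bowl + poke bowl + pad thai (400) but leaves 9 min idle.
Dropping poke bowl frees 9 min; slotting in gyoza plate (16 min) lifts the total to 422 at 53 min.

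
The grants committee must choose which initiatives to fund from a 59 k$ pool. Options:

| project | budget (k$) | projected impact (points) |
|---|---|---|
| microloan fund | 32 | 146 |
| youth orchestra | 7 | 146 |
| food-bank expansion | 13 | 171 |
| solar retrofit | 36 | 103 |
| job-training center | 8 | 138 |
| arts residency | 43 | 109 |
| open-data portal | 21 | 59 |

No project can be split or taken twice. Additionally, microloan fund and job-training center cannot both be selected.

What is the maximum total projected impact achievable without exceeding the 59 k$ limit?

By projected impact per k$: youth orchestra 20.86, job-training center 17.25, food-bank expansion 13.15 lead.
The ratio ordering already packs tightly: youth orchestra + food-bank expansion + job-training center + open-data portal, 49 k$, 514.
The spare 10 k$ is too small for any remaining project, and no feasible exchange beats 514.

514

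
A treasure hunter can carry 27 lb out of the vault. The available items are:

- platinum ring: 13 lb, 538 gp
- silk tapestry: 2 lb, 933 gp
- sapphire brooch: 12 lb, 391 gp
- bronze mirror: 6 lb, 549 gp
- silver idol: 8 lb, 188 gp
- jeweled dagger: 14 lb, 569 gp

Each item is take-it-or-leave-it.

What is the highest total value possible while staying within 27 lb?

Filling by ratio: platinum ring + silk tapestry + bronze mirror for 2020, with 6 lb left unused.
Dropping platinum ring frees 13 lb; slotting in jeweled dagger (14 lb) lifts the total to 2051 at 22 lb.
No other feasible combination exceeds 2051.

2051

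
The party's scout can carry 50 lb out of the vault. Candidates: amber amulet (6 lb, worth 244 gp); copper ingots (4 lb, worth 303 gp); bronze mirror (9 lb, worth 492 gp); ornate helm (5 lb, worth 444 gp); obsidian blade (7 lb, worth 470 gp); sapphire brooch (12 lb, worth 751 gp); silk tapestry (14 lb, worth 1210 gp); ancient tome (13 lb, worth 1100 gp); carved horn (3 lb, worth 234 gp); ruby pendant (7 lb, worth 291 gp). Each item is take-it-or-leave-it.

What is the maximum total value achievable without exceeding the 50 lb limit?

Taking the top-ratio items first gives copper ingots + ornate helm + obsidian blade + silk tapestry + ancient tome + carved horn for 3761 (46 lb).
Dropping ornate helm and carved horn frees 8 lb; slotting in sapphire brooch (12 lb) lifts the total to 3834 at 50 lb.
No other feasible combination exceeds 3834.

3834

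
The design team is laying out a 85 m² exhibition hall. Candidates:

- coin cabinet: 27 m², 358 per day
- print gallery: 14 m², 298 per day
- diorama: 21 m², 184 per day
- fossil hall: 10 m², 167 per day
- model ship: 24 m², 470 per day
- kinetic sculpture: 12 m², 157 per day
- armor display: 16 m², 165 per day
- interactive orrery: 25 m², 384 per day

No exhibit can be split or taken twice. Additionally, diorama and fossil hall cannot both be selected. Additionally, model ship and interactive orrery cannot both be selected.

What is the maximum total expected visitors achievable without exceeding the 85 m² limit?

1293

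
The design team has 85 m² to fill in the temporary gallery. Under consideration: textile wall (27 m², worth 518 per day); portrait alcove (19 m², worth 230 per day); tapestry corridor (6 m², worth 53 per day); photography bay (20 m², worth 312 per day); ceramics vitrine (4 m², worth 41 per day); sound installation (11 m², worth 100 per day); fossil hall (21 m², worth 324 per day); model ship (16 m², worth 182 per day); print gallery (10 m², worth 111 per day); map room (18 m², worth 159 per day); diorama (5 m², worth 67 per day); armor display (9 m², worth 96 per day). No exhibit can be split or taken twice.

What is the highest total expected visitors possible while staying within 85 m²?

Greedy by ratio would take textile wall + photography bay + fossil hall + print gallery + diorama: 83 m² used, total 1332.
Replace print gallery and diorama with model ship: the trade gains 4 net, giving 1336 at 84 m².
Runner-up textile wall + photography bay + fossil hall + print gallery + diorama tops out at 1332.

1336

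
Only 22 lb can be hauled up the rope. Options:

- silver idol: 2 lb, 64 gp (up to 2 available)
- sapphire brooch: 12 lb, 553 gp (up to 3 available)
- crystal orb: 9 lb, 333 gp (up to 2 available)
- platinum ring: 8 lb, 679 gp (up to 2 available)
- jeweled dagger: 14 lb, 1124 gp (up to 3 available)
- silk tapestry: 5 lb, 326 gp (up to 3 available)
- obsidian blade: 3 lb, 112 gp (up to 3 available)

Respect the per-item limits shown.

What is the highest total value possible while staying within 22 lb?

1803

By value per lb: platinum ring 84.88, jeweled dagger 80.29, silk tapestry 65.20 lead.
A density-first pass picks 2×platinum ring + silk tapestry — 1684 at 21 lb.
Dropping platinum ring and silk tapestry frees 13 lb; slotting in jeweled dagger (14 lb) lifts the total to 1803 at 22 lb.
Every other selection either busts 22 lb or exceeds an availability limit or fails to beat 1803.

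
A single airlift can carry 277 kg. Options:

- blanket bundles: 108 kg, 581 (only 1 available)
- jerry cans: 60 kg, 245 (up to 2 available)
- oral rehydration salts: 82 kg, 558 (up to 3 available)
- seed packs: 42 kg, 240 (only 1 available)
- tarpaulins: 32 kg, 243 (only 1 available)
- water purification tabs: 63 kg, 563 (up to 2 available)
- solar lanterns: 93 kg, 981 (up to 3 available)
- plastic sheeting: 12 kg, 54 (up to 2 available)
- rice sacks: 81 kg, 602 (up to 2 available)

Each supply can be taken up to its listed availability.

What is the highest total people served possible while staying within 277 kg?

Best packing: water purification tabs + 2×solar lanterns + 2×plastic sheeting — 273 kg, 2633 total.
No other feasible combination exceeds 2633.

2633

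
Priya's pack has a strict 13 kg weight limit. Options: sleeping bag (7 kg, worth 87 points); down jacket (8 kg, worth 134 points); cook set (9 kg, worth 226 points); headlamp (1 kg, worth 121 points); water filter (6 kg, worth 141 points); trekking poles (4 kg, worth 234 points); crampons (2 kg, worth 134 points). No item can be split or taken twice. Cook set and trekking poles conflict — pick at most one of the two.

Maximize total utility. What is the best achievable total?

630

By utility per kg: headlamp 121.00, crampons 67.00, trekking poles 58.50, cook set 25.11 lead.
Taking headlamp + water filter + trekking poles + crampons: 13 kg used, 630 in utility.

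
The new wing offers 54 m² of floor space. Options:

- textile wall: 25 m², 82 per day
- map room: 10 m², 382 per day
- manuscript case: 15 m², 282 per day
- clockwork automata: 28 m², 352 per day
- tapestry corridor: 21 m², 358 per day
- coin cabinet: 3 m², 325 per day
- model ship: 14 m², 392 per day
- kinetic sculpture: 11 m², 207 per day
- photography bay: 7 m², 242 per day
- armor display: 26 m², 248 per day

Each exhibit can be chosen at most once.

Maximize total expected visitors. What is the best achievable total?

Ranking by ratio (expected visitors/m²): coin cabinet 108.33, map room 38.20, photography bay 34.57.
Greedy by ratio would take map room + coin cabinet + model ship + kinetic sculpture + photography bay: 45 m² used, total 1548.
Replace kinetic sculpture with manuscript case: the trade gains 75 net, giving 1623 at 49 m².
Runner-up map room + manuscript case + coin cabinet + model ship + kinetic sculpture tops out at 1588.

1623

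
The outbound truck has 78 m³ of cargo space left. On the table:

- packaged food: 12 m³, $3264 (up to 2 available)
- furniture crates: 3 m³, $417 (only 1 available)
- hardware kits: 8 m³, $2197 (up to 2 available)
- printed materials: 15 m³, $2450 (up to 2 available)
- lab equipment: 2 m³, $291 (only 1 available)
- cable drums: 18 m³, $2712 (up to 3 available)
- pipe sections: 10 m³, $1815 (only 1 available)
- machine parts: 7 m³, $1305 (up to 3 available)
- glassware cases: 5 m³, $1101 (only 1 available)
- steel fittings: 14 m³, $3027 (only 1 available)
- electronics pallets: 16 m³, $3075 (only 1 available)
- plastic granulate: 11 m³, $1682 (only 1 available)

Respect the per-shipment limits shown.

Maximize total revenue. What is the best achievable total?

18542

The ratio heuristic lands on 2×packaged food + 2×hardware kits + lab equipment + glassware cases + steel fittings + electronics pallets (18416) but leaves 1 m³ idle.
The 2 m³ tied up in lab equipment is better spent on furniture crates — total rises to 18542 (78 m³).
Nothing else within 78 m³ beats 18542.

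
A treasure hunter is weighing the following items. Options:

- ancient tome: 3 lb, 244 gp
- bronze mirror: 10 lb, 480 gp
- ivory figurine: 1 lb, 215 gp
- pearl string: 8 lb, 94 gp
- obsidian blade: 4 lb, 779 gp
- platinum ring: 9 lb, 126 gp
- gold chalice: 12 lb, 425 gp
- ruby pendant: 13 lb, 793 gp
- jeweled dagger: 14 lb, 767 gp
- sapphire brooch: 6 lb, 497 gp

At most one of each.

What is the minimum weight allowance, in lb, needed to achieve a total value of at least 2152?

Minimise lb subject to total value ≥ 2152.
ancient tome + bronze mirror + ivory figurine + obsidian blade + sapphire brooch: 2215 value at 24 lb.
Any bundle with less than 24 lb falls short of 2152.

24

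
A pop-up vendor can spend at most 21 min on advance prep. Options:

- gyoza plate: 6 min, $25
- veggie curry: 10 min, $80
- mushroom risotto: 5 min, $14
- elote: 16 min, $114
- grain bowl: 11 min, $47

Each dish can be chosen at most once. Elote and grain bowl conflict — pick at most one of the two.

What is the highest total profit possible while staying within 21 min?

128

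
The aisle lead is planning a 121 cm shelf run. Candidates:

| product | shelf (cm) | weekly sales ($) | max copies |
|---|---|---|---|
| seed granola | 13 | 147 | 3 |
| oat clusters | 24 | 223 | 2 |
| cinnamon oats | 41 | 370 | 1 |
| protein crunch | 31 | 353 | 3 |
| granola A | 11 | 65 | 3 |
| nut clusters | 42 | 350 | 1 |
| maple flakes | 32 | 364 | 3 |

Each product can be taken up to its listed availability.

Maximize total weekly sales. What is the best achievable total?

1375

Filling by ratio: 2×seed granola + 3×protein crunch for 1353, with 2 cm left unused.
Replace 2×protein crunch with 2×maple flakes: the trade gains 22 net, giving 1375 at 121 cm.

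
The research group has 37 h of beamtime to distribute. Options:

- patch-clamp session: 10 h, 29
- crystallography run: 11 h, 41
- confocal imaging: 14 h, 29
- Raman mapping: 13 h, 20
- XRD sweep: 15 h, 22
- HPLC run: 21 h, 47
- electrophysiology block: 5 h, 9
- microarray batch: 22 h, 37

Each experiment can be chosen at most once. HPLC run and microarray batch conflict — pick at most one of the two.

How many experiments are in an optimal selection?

3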